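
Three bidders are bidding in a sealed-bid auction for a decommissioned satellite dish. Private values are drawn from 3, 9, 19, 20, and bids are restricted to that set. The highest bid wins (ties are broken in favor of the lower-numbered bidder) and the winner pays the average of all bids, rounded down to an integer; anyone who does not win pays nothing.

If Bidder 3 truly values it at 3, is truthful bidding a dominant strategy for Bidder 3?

Check each profile of the others' bids and compare truth against every alternative bid.
Others bid (3, 3): truth gives 0, best alternative gives -2.
Others bid (3, 9): truth gives 0, best alternative gives 0.
Others bid (3, 19): truth gives 0, best alternative gives 0.
Others bid (3, 20): truth gives 0, best alternative gives 0.
Others bid (9, 3): truth gives 0, best alternative gives 0.
Others bid (9, 9): truth gives 0, best alternative gives 0.
(Remaining 10 profiles checked similarly; truth is weakly best in each.)
In every case the truthful bid is at least as good as any alternative, so it is a dominant strategy.

Yes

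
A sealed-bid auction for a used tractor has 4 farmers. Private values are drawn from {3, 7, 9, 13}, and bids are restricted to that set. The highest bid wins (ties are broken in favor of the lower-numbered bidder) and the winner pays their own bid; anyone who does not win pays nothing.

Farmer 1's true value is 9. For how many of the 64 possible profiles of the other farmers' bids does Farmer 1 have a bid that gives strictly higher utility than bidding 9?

Others bid (3, 3, 3): truth gives 0; bid 3 gives 6 > 0. Violating.
Others bid (3, 3, 7): truth gives 0; bid 7 gives 2 > 0. Violating.
Others bid (3, 7, 3): truth gives 0; bid 7 gives 2 > 0. Violating.
Others bid (3, 7, 7): truth gives 0; bid 7 gives 2 > 0. Violating.
Others bid (3, 3, 9): truth gives 0; no alternative beats it.
Others bid (3, 3, 13): truth gives 0; no alternative beats it.
(Checking all 64 profiles: 8 have a profitable deviation, 56 do not.)

8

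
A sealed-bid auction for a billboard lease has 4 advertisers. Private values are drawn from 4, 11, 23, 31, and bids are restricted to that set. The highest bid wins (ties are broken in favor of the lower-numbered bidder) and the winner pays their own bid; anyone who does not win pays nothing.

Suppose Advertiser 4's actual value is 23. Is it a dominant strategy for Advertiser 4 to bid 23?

No

Consider the case where Advertiser 1 bids 4, Advertiser 2 bids 4 and Advertiser 3 bids 4.
Truthful bid 23: wins, pays 23, utility 23 - 23 = 0.
Bid 11 instead: wins, pays 11, utility 23 - 11 = 12.
Since 12 > 0, bidding 11 is strictly better here, so truthful bidding is not dominant.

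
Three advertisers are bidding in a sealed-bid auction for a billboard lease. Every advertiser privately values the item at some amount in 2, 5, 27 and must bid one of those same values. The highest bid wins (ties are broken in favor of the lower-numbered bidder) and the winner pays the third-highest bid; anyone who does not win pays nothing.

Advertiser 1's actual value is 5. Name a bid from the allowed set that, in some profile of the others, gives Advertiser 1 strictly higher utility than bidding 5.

Suppose Advertiser 2 bids 2 and Advertiser 3 bids 27.
Bid 5: loses, pays 0, utility 0.
Bid 27: wins, pays 2, utility 5 - 2 = 3.
So bidding 27 beats truth here (3 > 0).

27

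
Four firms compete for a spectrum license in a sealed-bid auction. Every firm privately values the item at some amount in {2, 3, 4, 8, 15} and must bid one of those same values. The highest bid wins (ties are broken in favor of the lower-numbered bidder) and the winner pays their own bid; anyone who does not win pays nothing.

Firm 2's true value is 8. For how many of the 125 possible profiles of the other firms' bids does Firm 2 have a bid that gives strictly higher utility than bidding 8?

18

Others bid (2, 2, 2): truth gives 0; bid 3 gives 5 > 0. Violating.
Others bid (2, 2, 3): truth gives 0; bid 3 gives 5 > 0. Violating.
Others bid (2, 2, 4): truth gives 0; bid 4 gives 4 > 0. Violating.
Others bid (2, 3, 2): truth gives 0; bid 3 gives 5 > 0. Violating.
Others bid (2, 2, 8): truth gives 0; no alternative beats it.
Others bid (2, 2, 15): truth gives 0; no alternative beats it.
(Checking all 125 profiles: 18 have a profitable deviation, 107 do not.)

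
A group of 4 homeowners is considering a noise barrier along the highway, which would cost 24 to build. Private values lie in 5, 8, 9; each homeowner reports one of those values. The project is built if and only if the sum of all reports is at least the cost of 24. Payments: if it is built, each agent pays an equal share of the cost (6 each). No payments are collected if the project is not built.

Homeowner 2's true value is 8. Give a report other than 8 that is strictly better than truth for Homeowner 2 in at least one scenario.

9

Suppose Homeowner 1 reports 5, Homeowner 3 reports 5 and Homeowner 4 reports 5.
Report 8: project not built, utility 0.
Report 9: project built, pays 6, utility 8 - 6 = 2.
So reporting 9 beats truth here (2 > 0).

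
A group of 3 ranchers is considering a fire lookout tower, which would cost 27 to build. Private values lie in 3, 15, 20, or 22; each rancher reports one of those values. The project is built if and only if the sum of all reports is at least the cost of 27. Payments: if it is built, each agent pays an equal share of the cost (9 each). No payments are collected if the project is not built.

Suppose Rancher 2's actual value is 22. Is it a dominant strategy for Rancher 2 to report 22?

Check each profile of the others' reports and compare truth against every alternative report.
Others report (3, 3): truth gives 13, best alternative gives 0.
Others report (3, 15): truth gives 13, best alternative gives 13.
Others report (3, 20): truth gives 13, best alternative gives 13.
Others report (3, 22): truth gives 13, best alternative gives 13.
Others report (15, 3): truth gives 13, best alternative gives 13.
Others report (15, 15): truth gives 13, best alternative gives 13.
(Remaining 10 profiles checked similarly; truth is weakly best in each.)
In every case the truthful report is at least as good as any alternative, so it is a dominant strategy.

Yes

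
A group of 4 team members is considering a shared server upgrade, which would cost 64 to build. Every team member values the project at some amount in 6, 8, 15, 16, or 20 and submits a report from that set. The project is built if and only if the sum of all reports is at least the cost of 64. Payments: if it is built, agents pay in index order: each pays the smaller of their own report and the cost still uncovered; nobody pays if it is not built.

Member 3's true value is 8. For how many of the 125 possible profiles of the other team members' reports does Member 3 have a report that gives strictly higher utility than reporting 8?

Others report (20, 20, 20): truth gives 0; report 6 gives 2 > 0. Violating.
Others report (6, 6, 6): truth gives 0; no alternative beats it.
Others report (6, 6, 8): truth gives 0; no alternative beats it.
(Checking all 125 profiles: 1 has a profitable deviation, 124 do not.)

1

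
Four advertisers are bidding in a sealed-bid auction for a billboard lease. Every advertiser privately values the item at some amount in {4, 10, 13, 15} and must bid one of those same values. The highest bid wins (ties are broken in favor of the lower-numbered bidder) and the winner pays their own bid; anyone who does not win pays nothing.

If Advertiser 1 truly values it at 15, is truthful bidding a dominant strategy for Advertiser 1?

No

Consider the case where Advertiser 2 bids 4, Advertiser 3 bids 4 and Advertiser 4 bids 4.
Truthful bid 15: wins, pays 15, utility 15 - 15 = 0.
Bid 4 instead: wins, pays 4, utility 15 - 4 = 11.
Since 11 > 0, bidding 4 is strictly better here, so truthful bidding is not dominant.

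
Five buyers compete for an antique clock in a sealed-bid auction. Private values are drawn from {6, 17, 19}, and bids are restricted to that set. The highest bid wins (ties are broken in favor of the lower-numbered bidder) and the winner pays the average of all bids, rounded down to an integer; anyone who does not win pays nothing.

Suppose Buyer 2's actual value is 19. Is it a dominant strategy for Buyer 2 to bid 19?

Consider the case where Buyer 1 bids 6, Buyer 3 bids 6, Buyer 4 bids 17 and Buyer 5 bids 17.
Truthful bid 19: wins, pays 13, utility 19 - 13 = 6.
Bid 17 instead: wins, pays 12, utility 19 - 12 = 7.
Since 7 > 6, bidding 17 is strictly better here, so truthful bidding is not dominant.

No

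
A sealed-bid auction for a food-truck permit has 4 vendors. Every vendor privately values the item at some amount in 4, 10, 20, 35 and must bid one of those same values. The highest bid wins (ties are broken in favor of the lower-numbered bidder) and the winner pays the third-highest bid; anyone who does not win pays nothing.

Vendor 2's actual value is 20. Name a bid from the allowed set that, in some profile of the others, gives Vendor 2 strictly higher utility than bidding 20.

Suppose Vendor 1 bids 4, Vendor 3 bids 4 and Vendor 4 bids 35.
Bid 20: loses, pays 0, utility 0.
Bid 35: wins, pays 4, utility 20 - 4 = 16.
So bidding 35 beats truth here (16 > 0).

35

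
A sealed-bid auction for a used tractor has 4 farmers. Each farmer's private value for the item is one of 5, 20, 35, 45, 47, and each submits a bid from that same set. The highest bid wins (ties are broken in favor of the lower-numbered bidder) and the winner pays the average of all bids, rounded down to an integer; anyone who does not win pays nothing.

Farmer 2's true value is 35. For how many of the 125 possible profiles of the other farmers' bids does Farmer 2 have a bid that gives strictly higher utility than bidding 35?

42

Others bid (5, 5, 5): truth gives 23; bid 20 gives 27 > 23. Violating.
Others bid (5, 5, 20): truth gives 19; bid 20 gives 23 > 19. Violating.
Others bid (5, 5, 45): truth gives 0; bid 45 gives 10 > 0. Violating.
Others bid (5, 5, 47): truth gives 0; bid 47 gives 9 > 0. Violating.
Others bid (5, 5, 35): truth gives 15; no alternative beats it.
Others bid (5, 20, 35): truth gives 12; no alternative beats it.
(Checking all 125 profiles: 42 have a profitable deviation, 83 do not.)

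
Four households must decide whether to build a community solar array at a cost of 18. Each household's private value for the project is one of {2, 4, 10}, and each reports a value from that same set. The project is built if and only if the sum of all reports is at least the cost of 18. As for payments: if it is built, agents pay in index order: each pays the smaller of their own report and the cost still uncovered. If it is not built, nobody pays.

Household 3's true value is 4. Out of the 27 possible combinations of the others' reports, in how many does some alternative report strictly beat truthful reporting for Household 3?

13

Others report (2, 4, 10): truth gives 0; report 2 gives 2 > 0. Violating.
Others report (2, 10, 4): truth gives 0; report 2 gives 2 > 0. Violating.
Others report (2, 10, 10): truth gives 0; report 2 gives 2 > 0. Violating.
Others report (4, 2, 10): truth gives 0; report 2 gives 2 > 0. Violating.
Others report (2, 2, 2): truth gives 0; no alternative beats it.
Others report (2, 2, 4): truth gives 0; no alternative beats it.
(Checking all 27 profiles: 13 have a profitable deviation, 14 do not.)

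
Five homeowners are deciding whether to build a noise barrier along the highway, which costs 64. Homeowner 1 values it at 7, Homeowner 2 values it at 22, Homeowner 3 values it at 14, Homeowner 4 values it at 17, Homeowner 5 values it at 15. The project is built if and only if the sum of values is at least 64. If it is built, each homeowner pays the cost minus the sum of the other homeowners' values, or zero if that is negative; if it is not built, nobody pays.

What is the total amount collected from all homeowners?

Total value 75 ≥ cost 64, so it is built.
Homeowner 1: others sum to 68; max(0, 64 - 68) = 0.
Homeowner 2: others sum to 53; max(0, 64 - 53) = 11.
Homeowner 3: others sum to 61; max(0, 64 - 61) = 3.
Homeowner 4: others sum to 58; max(0, 64 - 58) = 6.
Homeowner 5: others sum to 60; max(0, 64 - 60) = 4.
Total collected = 0 + 11 + 3 + 6 + 4 = 24.

24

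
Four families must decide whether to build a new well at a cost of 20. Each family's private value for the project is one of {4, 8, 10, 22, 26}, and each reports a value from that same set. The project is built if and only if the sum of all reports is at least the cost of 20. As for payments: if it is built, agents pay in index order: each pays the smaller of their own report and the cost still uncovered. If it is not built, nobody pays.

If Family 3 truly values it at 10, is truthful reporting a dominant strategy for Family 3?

No

Consider the case where Family 1 reports 4, Family 2 reports 4 and Family 4 reports 4.
Truthful report 10: project built, pays 10, utility 10 - 10 = 0.
Report 8 instead: project built, pays 8, utility 10 - 8 = 2.
Since 2 > 0, reporting 8 is strictly better here, so truthful reporting is not dominant.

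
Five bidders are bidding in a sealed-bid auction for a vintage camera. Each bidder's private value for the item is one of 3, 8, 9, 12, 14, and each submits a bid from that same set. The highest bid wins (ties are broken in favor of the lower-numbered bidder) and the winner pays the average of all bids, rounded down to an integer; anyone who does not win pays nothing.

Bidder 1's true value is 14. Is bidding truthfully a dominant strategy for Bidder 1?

No

Consider the case where Bidder 2 bids 3, Bidder 3 bids 3, Bidder 4 bids 3 and Bidder 5 bids 3.
Truthful bid 14: wins, pays 5, utility 14 - 5 = 9.
Bid 3 instead: wins, pays 3, utility 14 - 3 = 11.
Since 11 > 9, bidding 3 is strictly better here, so truthful bidding is not dominant.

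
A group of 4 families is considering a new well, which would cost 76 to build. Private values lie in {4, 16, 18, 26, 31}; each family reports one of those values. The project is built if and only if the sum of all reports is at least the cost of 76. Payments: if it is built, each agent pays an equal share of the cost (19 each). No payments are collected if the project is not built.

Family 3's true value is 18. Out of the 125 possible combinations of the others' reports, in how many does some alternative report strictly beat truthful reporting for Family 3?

Others report (4, 26, 31): truth gives -1; report 4 gives 0 > -1. Violating.
Others report (4, 31, 26): truth gives -1; report 4 gives 0 > -1. Violating.
Others report (4, 31, 31): truth gives -1; report 4 gives 0 > -1. Violating.
Others report (16, 16, 26): truth gives -1; report 4 gives 0 > -1. Violating.
Others report (4, 4, 4): truth gives 0; no alternative beats it.
Others report (4, 4, 16): truth gives 0; no alternative beats it.
(Checking all 125 profiles: 39 have a profitable deviation, 86 do not.)

39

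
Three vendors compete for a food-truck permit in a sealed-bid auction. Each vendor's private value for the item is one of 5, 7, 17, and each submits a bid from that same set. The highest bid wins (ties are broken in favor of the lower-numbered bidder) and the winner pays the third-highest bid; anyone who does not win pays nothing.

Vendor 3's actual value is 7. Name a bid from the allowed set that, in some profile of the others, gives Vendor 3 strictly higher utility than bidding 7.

17

Suppose Vendor 1 bids 5 and Vendor 2 bids 7.
Bid 7: loses, pays 0, utility 0.
Bid 17: wins, pays 5, utility 7 - 5 = 2.
So bidding 17 beats truth here (2 > 0).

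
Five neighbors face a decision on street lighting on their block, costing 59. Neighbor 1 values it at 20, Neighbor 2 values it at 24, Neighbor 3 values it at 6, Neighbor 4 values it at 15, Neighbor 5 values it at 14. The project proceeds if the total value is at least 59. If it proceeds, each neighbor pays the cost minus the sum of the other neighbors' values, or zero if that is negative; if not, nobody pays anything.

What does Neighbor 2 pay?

4

Total value 79 ≥ cost 59, so the project is built.
The other neighbors' values sum to 55.
Cost minus that sum is 59 - 55 = 4.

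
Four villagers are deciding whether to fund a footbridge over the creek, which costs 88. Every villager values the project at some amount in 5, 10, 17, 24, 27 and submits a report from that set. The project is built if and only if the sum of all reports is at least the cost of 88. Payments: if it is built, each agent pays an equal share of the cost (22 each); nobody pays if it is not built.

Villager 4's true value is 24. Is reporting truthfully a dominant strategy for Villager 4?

Consider the case where Villager 1 reports 10, Villager 2 reports 24 and Villager 3 reports 27.
Truthful report 24: project not built, utility 0.
Report 27 instead: project built, pays 22, utility 24 - 22 = 2.
Since 2 > 0, reporting 27 is strictly better here, so truthful reporting is not dominant.

No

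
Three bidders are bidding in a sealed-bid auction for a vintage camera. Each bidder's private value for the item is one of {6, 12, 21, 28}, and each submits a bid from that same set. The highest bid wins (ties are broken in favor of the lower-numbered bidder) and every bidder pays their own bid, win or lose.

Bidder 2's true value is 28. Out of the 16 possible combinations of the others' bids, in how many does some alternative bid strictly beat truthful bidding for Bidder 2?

Others bid (6, 6): truth gives 0; bid 12 gives 16 > 0. Violating.
Others bid (6, 12): truth gives 0; bid 12 gives 16 > 0. Violating.
Others bid (6, 21): truth gives 0; bid 21 gives 7 > 0. Violating.
Others bid (12, 6): truth gives 0; bid 21 gives 7 > 0. Violating.
Others bid (6, 28): truth gives 0; no alternative beats it.
Others bid (12, 28): truth gives 0; no alternative beats it.
(Checking all 16 profiles: 10 have a profitable deviation, 6 do not.)

10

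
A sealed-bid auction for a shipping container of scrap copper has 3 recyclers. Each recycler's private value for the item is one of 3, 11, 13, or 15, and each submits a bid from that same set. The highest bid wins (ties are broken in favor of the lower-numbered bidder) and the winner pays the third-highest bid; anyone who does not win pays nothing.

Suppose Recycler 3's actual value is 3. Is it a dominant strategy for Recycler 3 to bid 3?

Check each profile of the others' bids and compare truth against every alternative bid.
Others bid (3, 3): truth gives 0, best alternative gives 0.
Others bid (3, 11): truth gives 0, best alternative gives 0.
Others bid (3, 13): truth gives 0, best alternative gives 0.
Others bid (3, 15): truth gives 0, best alternative gives 0.
Others bid (11, 3): truth gives 0, best alternative gives 0.
Others bid (11, 11): truth gives 0, best alternative gives 0.
(Remaining 10 profiles checked similarly; truth is weakly best in each.)
In every case the truthful bid is at least as good as any alternative, so it is a dominant strategy.

Yes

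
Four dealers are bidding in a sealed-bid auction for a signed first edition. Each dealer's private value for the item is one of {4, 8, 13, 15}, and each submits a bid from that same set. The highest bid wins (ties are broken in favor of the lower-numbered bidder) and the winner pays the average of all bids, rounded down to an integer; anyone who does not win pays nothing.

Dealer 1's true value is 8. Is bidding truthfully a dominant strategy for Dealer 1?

Consider the case where Dealer 2 bids 4, Dealer 3 bids 4 and Dealer 4 bids 4.
Truthful bid 8: wins, pays 5, utility 8 - 5 = 3.
Bid 4 instead: wins, pays 4, utility 8 - 4 = 4.
Since 4 > 3, bidding 4 is strictly better here, so truthful bidding is not dominant.

No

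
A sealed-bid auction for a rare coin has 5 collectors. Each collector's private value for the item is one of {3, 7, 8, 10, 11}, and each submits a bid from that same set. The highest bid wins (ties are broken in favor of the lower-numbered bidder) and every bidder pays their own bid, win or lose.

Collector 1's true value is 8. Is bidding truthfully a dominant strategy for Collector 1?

Consider the case where Collector 2 bids 3, Collector 3 bids 3, Collector 4 bids 3 and Collector 5 bids 3.
Truthful bid 8: wins, pays 8, utility 8 - 8 = 0.
Bid 3 instead: wins, pays 3, utility 8 - 3 = 5.
Since 5 > 0, bidding 3 is strictly better here, so truthful bidding is not dominant.

No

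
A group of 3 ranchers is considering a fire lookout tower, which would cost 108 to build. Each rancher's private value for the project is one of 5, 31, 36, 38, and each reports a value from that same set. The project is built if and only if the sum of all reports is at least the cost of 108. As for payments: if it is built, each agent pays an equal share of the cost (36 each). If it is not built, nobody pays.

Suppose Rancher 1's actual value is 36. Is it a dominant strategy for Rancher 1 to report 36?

Yes

Check each profile of the others' reports and compare truth against every alternative report.
Others report (5, 5): truth gives 0, best alternative gives 0.
Others report (5, 31): truth gives 0, best alternative gives 0.
Others report (5, 36): truth gives 0, best alternative gives 0.
Others report (5, 38): truth gives 0, best alternative gives 0.
Others report (31, 5): truth gives 0, best alternative gives 0.
Others report (31, 31): truth gives 0, best alternative gives 0.
(Remaining 10 profiles checked similarly; truth is weakly best in each.)
In every case the truthful report is at least as good as any alternative, so it is a dominant strategy.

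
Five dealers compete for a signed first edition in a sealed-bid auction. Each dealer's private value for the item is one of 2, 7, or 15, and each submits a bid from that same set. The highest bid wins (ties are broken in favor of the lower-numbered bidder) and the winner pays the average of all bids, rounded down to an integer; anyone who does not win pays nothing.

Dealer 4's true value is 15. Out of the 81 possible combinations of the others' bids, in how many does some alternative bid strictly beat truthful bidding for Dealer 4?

Others bid (2, 2, 2, 2): truth gives 11; bid 7 gives 12 > 11. Violating.
Others bid (2, 2, 2, 7): truth gives 10; bid 7 gives 11 > 10. Violating.
Others bid (2, 2, 2, 15): truth gives 8; no alternative beats it.
Others bid (2, 2, 7, 2): truth gives 10; no alternative beats it.
(Checking all 81 profiles: 2 have a profitable deviation, 79 do not.)

2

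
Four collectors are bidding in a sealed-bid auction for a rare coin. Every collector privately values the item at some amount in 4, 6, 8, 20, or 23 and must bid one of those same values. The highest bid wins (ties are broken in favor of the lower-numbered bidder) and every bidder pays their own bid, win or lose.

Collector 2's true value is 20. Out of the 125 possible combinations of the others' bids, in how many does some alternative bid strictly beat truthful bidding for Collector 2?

95

Others bid (4, 4, 4): truth gives 0; bid 6 gives 14 > 0. Violating.
Others bid (4, 4, 6): truth gives 0; bid 6 gives 14 > 0. Violating.
Others bid (4, 4, 8): truth gives 0; bid 8 gives 12 > 0. Violating.
Others bid (4, 4, 23): truth gives -20; bid 23 gives -3 > -20. Violating.
Others bid (4, 4, 20): truth gives 0; no alternative beats it.
Others bid (4, 6, 20): truth gives 0; no alternative beats it.
(Checking all 125 profiles: 95 have a profitable deviation, 30 do not.)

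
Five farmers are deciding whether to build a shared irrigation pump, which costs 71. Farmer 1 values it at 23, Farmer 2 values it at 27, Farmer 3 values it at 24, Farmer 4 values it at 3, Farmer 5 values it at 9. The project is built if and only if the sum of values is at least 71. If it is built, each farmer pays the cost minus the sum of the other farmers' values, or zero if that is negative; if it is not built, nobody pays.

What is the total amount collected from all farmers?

Total value 86 ≥ cost 71, so it is built.
Farmer 1: others sum to 63; max(0, 71 - 63) = 8.
Farmer 2: others sum to 59; max(0, 71 - 59) = 12.
Farmer 3: others sum to 62; max(0, 71 - 62) = 9.
Farmer 4: others sum to 83; max(0, 71 - 83) = 0.
Farmer 5: others sum to 77; max(0, 71 - 77) = 0.
Total collected = 8 + 12 + 9 + 0 + 0 = 29.

29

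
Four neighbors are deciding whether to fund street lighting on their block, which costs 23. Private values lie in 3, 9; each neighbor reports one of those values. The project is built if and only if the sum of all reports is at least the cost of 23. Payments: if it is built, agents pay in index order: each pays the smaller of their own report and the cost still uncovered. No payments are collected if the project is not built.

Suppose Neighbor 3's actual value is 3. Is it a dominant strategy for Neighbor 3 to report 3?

Yes

Check each profile of the others' reports and compare truth against every alternative report.
Others report (3, 3, 9): truth gives 0, best alternative gives -6.
Others report (3, 9, 3): truth gives 0, best alternative gives -6.
Others report (3, 9, 9): truth gives 0, best alternative gives -6.
Others report (9, 3, 3): truth gives 0, best alternative gives -6.
Others report (9, 3, 9): truth gives 0, best alternative gives -6.
Others report (9, 9, 3): truth gives 0, best alternative gives -2.
(Remaining 2 profiles checked similarly; truth is weakly best in each.)
In every case the truthful report is at least as good as any alternative, so it is a dominant strategy.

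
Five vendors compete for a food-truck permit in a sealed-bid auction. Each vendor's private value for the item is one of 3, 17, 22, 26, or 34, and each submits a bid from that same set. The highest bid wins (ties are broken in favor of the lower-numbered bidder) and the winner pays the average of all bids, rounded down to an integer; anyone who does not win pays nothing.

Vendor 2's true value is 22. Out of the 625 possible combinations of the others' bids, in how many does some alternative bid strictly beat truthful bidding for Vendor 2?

Others bid (3, 3, 3, 3): truth gives 16; bid 17 gives 17 > 16. Violating.
Others bid (3, 3, 3, 17): truth gives 13; bid 17 gives 14 > 13. Violating.
Others bid (3, 3, 3, 26): truth gives 0; bid 26 gives 10 > 0. Violating.
Others bid (3, 3, 3, 34): truth gives 0; bid 34 gives 7 > 0. Violating.
Others bid (3, 3, 3, 22): truth gives 12; no alternative beats it.
Others bid (3, 3, 17, 22): truth gives 9; no alternative beats it.
(Checking all 625 profiles: 189 have a profitable deviation, 436 do not.)

189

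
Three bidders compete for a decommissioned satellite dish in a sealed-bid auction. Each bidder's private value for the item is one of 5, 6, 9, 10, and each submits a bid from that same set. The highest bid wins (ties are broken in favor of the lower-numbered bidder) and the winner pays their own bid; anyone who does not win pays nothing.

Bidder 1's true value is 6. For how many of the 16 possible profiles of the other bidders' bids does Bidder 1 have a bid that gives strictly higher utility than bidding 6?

1

Others bid (5, 5): truth gives 0; bid 5 gives 1 > 0. Violating.
Others bid (5, 6): truth gives 0; no alternative beats it.
Others bid (5, 9): truth gives 0; no alternative beats it.
(Checking all 16 profiles: 1 has a profitable deviation, 15 do not.)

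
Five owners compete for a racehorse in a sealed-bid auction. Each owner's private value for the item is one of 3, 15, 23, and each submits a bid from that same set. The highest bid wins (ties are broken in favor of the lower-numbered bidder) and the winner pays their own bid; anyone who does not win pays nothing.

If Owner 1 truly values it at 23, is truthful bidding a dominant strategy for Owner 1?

Consider the case where Owner 2 bids 3, Owner 3 bids 3, Owner 4 bids 3 and Owner 5 bids 3.
Truthful bid 23: wins, pays 23, utility 23 - 23 = 0.
Bid 3 instead: wins, pays 3, utility 23 - 3 = 20.
Since 20 > 0, bidding 3 is strictly better here, so truthful bidding is not dominant.

No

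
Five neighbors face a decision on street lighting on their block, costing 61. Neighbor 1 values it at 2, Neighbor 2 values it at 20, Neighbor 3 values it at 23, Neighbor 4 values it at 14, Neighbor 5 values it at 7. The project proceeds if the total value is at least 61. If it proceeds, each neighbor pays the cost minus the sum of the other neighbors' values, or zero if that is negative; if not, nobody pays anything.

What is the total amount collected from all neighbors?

Total value 66 ≥ cost 61, so it is built.
Neighbor 1: others sum to 64; max(0, 61 - 64) = 0.
Neighbor 2: others sum to 46; max(0, 61 - 46) = 15.
Neighbor 3: others sum to 43; max(0, 61 - 43) = 18.
Neighbor 4: others sum to 52; max(0, 61 - 52) = 9.
Neighbor 5: others sum to 59; max(0, 61 - 59) = 2.
Total collected = 0 + 15 + 18 + 9 + 2 = 44.

44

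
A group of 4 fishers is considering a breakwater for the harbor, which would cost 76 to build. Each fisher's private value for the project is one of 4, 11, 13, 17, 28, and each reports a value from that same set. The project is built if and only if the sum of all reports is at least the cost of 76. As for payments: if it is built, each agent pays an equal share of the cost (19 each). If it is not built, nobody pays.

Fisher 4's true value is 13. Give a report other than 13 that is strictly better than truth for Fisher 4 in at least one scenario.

Suppose Fisher 1 reports 11, Fisher 2 reports 28 and Fisher 3 reports 28.
Report 13: project built, pays 19, utility 13 - 19 = -6.
Report 4: project not built, utility 0.
So reporting 4 beats truth here (0 > -6).

4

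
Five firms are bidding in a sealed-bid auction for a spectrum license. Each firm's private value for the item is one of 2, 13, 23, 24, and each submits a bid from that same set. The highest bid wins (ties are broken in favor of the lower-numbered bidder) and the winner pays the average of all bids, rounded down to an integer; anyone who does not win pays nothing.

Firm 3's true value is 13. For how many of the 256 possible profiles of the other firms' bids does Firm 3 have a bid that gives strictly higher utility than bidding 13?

Others bid (2, 2, 2, 23): truth gives 0; bid 23 gives 3 > 0. Violating.
Others bid (2, 2, 2, 24): truth gives 0; bid 24 gives 3 > 0. Violating.
Others bid (2, 2, 13, 23): truth gives 0; bid 23 gives 1 > 0. Violating.
Others bid (2, 2, 23, 2): truth gives 0; bid 23 gives 3 > 0. Violating.
Others bid (2, 2, 2, 2): truth gives 9; no alternative beats it.
Others bid (2, 2, 2, 13): truth gives 7; no alternative beats it.
(Checking all 256 profiles: 29 have a profitable deviation, 227 do not.)

29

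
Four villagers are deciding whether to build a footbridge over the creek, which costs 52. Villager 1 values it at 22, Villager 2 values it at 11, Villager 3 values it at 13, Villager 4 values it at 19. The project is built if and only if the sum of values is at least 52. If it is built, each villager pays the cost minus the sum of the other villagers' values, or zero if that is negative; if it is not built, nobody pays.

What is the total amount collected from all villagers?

Total value 65 ≥ cost 52, so it is built.
Villager 1: others sum to 43; max(0, 52 - 43) = 9.
Villager 2: others sum to 54; max(0, 52 - 54) = 0.
Villager 3: others sum to 52; max(0, 52 - 52) = 0.
Villager 4: others sum to 46; max(0, 52 - 46) = 6.
Total collected = 9 + 0 + 0 + 6 = 15.

15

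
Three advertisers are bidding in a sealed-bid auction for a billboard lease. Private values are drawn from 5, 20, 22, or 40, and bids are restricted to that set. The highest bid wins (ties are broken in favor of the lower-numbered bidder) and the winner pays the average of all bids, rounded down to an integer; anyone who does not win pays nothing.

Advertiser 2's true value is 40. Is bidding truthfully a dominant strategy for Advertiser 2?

Consider the case where Advertiser 1 bids 5 and Advertiser 3 bids 5.
Truthful bid 40: wins, pays 16, utility 40 - 16 = 24.
Bid 20 instead: wins, pays 10, utility 40 - 10 = 30.
Since 30 > 24, bidding 20 is strictly better here, so truthful bidding is not dominant.

No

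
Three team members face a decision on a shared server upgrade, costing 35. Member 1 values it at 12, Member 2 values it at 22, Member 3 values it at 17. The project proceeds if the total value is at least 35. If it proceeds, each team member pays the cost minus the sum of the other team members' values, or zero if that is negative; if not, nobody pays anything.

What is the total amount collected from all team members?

7

Total value 51 ≥ cost 35, so it is built.
Member 1: others sum to 39; max(0, 35 - 39) = 0.
Member 2: others sum to 29; max(0, 35 - 29) = 6.
Member 3: others sum to 34; max(0, 35 - 34) = 1.
Total collected = 0 + 6 + 1 = 7.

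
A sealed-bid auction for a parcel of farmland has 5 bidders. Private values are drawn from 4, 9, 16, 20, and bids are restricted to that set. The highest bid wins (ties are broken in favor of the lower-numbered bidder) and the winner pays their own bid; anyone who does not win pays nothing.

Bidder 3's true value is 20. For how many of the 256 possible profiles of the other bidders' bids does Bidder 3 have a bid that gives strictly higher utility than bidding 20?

36

Others bid (4, 4, 4, 4): truth gives 0; bid 9 gives 11 > 0. Violating.
Others bid (4, 4, 4, 9): truth gives 0; bid 9 gives 11 > 0. Violating.
Others bid (4, 4, 4, 16): truth gives 0; bid 16 gives 4 > 0. Violating.
Others bid (4, 4, 9, 4): truth gives 0; bid 9 gives 11 > 0. Violating.
Others bid (4, 4, 4, 20): truth gives 0; no alternative beats it.
Others bid (4, 4, 9, 20): truth gives 0; no alternative beats it.
(Checking all 256 profiles: 36 have a profitable deviation, 220 do not.)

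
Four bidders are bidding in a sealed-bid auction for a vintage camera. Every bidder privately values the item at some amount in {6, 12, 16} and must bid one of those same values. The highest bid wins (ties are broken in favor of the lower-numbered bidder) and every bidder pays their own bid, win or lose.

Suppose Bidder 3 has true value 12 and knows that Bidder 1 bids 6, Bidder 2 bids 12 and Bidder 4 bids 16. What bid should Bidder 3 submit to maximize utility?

16

Bid 6: loses but pays 6, utility -6.
Bid 12: loses but pays 12, utility -12.
Bid 16: wins, pays 16, utility 12 - 16 = -4.
The best choice is 16 with utility -4.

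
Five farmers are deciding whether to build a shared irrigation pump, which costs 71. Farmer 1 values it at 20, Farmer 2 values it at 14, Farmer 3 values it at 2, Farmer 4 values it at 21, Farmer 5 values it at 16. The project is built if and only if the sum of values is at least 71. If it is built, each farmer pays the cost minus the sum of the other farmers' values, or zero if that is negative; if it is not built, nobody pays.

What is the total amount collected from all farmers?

63

Total value 73 ≥ cost 71, so it is built.
Farmer 1: others sum to 53; max(0, 71 - 53) = 18.
Farmer 2: others sum to 59; max(0, 71 - 59) = 12.
Farmer 3: others sum to 71; max(0, 71 - 71) = 0.
Farmer 4: others sum to 52; max(0, 71 - 52) = 19.
Farmer 5: others sum to 57; max(0, 71 - 57) = 14.
Total collected = 18 + 12 + 0 + 19 + 14 = 63.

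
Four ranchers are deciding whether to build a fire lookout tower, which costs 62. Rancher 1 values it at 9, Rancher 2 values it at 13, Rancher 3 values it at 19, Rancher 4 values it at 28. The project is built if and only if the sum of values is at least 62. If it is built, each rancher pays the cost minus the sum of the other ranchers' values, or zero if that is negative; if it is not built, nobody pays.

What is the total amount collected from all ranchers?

Total value 69 ≥ cost 62, so it is built.
Rancher 1: others sum to 60; max(0, 62 - 60) = 2.
Rancher 2: others sum to 56; max(0, 62 - 56) = 6.
Rancher 3: others sum to 50; max(0, 62 - 50) = 12.
Rancher 4: others sum to 41; max(0, 62 - 41) = 21.
Total collected = 2 + 6 + 12 + 21 = 41.

41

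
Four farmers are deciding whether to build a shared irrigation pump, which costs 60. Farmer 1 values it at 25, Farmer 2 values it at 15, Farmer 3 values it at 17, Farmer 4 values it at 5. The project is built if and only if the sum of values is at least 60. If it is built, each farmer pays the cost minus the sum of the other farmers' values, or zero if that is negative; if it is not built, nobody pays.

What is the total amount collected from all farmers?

Total value 62 ≥ cost 60, so it is built.
Farmer 1: others sum to 37; max(0, 60 - 37) = 23.
Farmer 2: others sum to 47; max(0, 60 - 47) = 13.
Farmer 3: others sum to 45; max(0, 60 - 45) = 15.
Farmer 4: others sum to 57; max(0, 60 - 57) = 3.
Total collected = 23 + 13 + 15 + 3 = 54.

54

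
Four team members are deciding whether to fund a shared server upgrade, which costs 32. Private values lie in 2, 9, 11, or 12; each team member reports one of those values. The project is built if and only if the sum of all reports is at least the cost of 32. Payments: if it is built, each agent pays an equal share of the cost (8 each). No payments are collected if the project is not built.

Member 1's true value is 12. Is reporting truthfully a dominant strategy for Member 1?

Yes

Check each profile of the others' reports and compare truth against every alternative report.
Others report (2, 9, 9): truth gives 4, best alternative gives 0.
Others report (9, 2, 9): truth gives 4, best alternative gives 0.
Others report (9, 9, 2): truth gives 4, best alternative gives 0.
Others report (2, 9, 11): truth gives 4, best alternative gives 4.
Others report (2, 9, 12): truth gives 4, best alternative gives 4.
Others report (2, 11, 9): truth gives 4, best alternative gives 4.
(Remaining 58 profiles checked similarly; truth is weakly best in each.)
In every case the truthful report is at least as good as any alternative, so it is a dominant strategy.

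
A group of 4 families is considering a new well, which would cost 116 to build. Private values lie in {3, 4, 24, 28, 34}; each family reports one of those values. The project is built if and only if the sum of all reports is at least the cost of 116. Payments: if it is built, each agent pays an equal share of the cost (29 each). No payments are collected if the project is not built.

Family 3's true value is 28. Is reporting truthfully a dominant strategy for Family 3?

No

Consider the case where Family 1 reports 24, Family 2 reports 34 and Family 4 reports 34.
Truthful report 28: project built, pays 29, utility 28 - 29 = -1.
Report 3 instead: project not built, utility 0.
Since 0 > -1, reporting 3 is strictly better here, so truthful reporting is not dominant.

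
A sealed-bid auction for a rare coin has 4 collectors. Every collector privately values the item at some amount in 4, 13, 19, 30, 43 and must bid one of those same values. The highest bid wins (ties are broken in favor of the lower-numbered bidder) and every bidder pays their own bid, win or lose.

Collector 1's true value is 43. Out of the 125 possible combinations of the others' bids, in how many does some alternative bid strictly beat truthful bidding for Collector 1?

Others bid (4, 4, 4): truth gives 0; bid 4 gives 39 > 0. Violating.
Others bid (4, 4, 13): truth gives 0; bid 13 gives 30 > 0. Violating.
Others bid (4, 4, 19): truth gives 0; bid 19 gives 24 > 0. Violating.
Others bid (4, 4, 30): truth gives 0; bid 30 gives 13 > 0. Violating.
Others bid (4, 4, 43): truth gives 0; no alternative beats it.
Others bid (4, 13, 43): truth gives 0; no alternative beats it.
(Checking all 125 profiles: 64 have a profitable deviation, 61 do not.)

64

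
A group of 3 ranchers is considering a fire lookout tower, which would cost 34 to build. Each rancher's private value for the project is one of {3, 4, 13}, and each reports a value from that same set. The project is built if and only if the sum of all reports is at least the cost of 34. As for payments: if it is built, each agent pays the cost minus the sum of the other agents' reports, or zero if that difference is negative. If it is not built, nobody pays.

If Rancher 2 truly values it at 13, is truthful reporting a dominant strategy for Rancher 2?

Yes

Check each profile of the others' reports and compare truth against every alternative report.
Others report (13, 13): truth gives 5, best alternative gives 0.
Others report (3, 3): truth gives 0, best alternative gives 0.
Others report (3, 4): truth gives 0, best alternative gives 0.
Others report (3, 13): truth gives 0, best alternative gives 0.
Others report (4, 3): truth gives 0, best alternative gives 0.
Others report (4, 4): truth gives 0, best alternative gives 0.
(Remaining 3 profiles checked similarly; truth is weakly best in each.)
In every case the truthful report is at least as good as any alternative, so it is a dominant strategy.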